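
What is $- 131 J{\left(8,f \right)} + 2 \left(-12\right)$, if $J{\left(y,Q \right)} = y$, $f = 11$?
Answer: $-1072$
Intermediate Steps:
$- 131 J{\left(8,f \right)} + 2 \left(-12\right) = \left(-131\right) 8 + 2 \left(-12\right) = -1048 - 24 = -1072$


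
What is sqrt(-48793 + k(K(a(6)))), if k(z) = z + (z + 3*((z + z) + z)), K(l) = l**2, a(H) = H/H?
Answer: I*sqrt(48782) ≈ 220.87*I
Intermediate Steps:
a(H) = 1
k(z) = 11*z (k(z) = z + (z + 3*(2*z + z)) = z + (z + 3*(3*z)) = z + (z + 9*z) = z + 10*z = 11*z)
sqrt(-48793 + k(K(a(6)))) = sqrt(-48793 + 11*1**2) = sqrt(-48793 + 11*1) = sqrt(-48793 + 11) = sqrt(-48782) = I*sqrt(48782)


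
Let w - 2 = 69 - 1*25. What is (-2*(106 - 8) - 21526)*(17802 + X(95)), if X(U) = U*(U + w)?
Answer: -677661234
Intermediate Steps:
w = 46 (w = 2 + (69 - 1*25) = 2 + (69 - 25) = 2 + 44 = 46)
X(U) = U*(46 + U) (X(U) = U*(U + 46) = U*(46 + U))
(-2*(106 - 8) - 21526)*(17802 + X(95)) = (-2*(106 - 8) - 21526)*(17802 + 95*(46 + 95)) = (-2*98 - 21526)*(17802 + 95*141) = (-196 - 21526)*(17802 + 13395) = -21722*31197 = -677661234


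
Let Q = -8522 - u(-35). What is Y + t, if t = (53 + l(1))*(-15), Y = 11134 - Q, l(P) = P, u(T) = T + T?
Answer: 18776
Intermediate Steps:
u(T) = 2*T
Q = -8452 (Q = -8522 - 2*(-35) = -8522 - 1*(-70) = -8522 + 70 = -8452)
Y = 19586 (Y = 11134 - 1*(-8452) = 11134 + 8452 = 19586)
t = -810 (t = (53 + 1)*(-15) = 54*(-15) = -810)
Y + t = 19586 - 810 = 18776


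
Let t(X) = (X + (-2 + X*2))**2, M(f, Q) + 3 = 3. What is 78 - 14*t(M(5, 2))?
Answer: 22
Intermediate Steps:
M(f, Q) = 0 (M(f, Q) = -3 + 3 = 0)
t(X) = (-2 + 3*X)**2 (t(X) = (X + (-2 + 2*X))**2 = (-2 + 3*X)**2)
78 - 14*t(M(5, 2)) = 78 - 14*(-2 + 3*0)**2 = 78 - 14*(-2 + 0)**2 = 78 - 14*(-2)**2 = 78 - 14*4 = 78 - 56 = 22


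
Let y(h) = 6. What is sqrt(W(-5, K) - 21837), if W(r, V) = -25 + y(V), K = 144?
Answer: 4*I*sqrt(1366) ≈ 147.84*I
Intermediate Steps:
W(r, V) = -19 (W(r, V) = -25 + 6 = -19)
sqrt(W(-5, K) - 21837) = sqrt(-19 - 21837) = sqrt(-21856) = 4*I*sqrt(1366)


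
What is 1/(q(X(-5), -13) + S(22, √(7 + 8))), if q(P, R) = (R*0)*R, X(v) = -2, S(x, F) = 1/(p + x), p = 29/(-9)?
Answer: 169/9 ≈ 18.778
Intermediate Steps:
p = -29/9 (p = 29*(-⅑) = -29/9 ≈ -3.2222)
S(x, F) = 1/(-29/9 + x)
q(P, R) = 0 (q(P, R) = 0*R = 0)
1/(q(X(-5), -13) + S(22, √(7 + 8))) = 1/(0 + 9/(-29 + 9*22)) = 1/(0 + 9/(-29 + 198)) = 1/(0 + 9/169) = 1/(9/169) = 169/9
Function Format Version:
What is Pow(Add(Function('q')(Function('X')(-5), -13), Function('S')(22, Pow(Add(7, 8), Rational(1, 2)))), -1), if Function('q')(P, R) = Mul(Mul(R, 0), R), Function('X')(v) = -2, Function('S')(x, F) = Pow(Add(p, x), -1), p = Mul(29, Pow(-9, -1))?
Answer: Rational(169, 9) ≈ 18.778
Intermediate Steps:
p = Rational(-29, 9) (p = Mul(29, Rational(-1, 9)) = Rational(-29, 9) ≈ -3.2222)
Function('S')(x, F) = Pow(Add(Rational(-29, 9), x), -1)
Function('q')(P, R) = 0 (Function('q')(P, R) = Mul(0, R) = 0)
Pow(Add(Function('q')(Function('X')(-5), -13), Function('S')(22, Pow(Add(7, 8), Rational(1, 2)))), -1) = Pow(Add(0, Mul(9, Pow(Add(-29, Mul(9, 22)), -1))), -1) = Pow(Add(0, Mul(9, Pow(Add(-29, 198), -1))), -1) = Pow(Add(0, Mul(9, Pow(169, -1))), -1) = Pow(Add(0, Mul(9, Rational(1, 169))), -1) = Pow(Add(0, Rational(9, 169)), -1) = Pow(Rational(9, 169), -1) = Rational(169, 9)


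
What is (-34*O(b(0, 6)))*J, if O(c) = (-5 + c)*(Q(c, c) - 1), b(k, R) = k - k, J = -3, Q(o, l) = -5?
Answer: 3060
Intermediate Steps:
b(k, R) = 0
O(c) = 30 - 6*c (O(c) = (-5 + c)*(-5 - 1) = (-5 + c)*(-6) = 30 - 6*c)
(-34*O(b(0, 6)))*J = -34*(30 - 6*0)*(-3) = -34*(30 + 0)*(-3) = -34*30*(-3) = -1020*(-3) = 3060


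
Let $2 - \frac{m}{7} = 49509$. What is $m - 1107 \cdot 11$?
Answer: $-358726$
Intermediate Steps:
$m = -346549$ ($m = 14 - 346563 = -346549$)
$m - 1107 \cdot 11 = -346549 - 1107 \cdot 11 = -346549 - 12177 = -358726$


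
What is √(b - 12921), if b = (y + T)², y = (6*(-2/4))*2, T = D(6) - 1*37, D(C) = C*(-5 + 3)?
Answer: 2*I*√2474 ≈ 99.479*I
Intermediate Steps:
D(C) = -2*C (D(C) = C*(-2) = -2*C)
T = -49 (T = -2*6 - 1*37 = -12 - 37 = -49)
y = -6 (y = (6*(-2*¼))*2 = (6*(-½))*2 = -3*2 = -6)
b = 3025 (b = (-6 - 49)² = (-55)² = 3025)
√(b - 12921) = √(3025 - 12921) = √(-9896) = 2*I*√2474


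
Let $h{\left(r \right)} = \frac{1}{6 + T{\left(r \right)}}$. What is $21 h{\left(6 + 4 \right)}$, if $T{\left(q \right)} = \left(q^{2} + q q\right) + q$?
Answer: $\frac{7}{72} \approx 0.097222$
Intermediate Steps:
$T{\left(q \right)} = q + 2 q^{2}$ ($T{\left(q \right)} = \left(q^{2} + q^{2}\right) + q = 2 q^{2} + q = q + 2 q^{2}$)
$h{\left(r \right)} = \frac{1}{6 + r \left(1 + 2 r\right)}$
$21 h{\left(6 + 4 \right)} = \frac{21}{6 + \left(6 + 4\right) \left(1 + 2 \left(6 + 4\right)\right)} = \frac{21}{6 + 10 \left(1 + 2 \cdot 10\right)} = \frac{21}{6 + 10 \left(1 + 20\right)} = \frac{21}{6 + 10 \cdot 21} = \frac{21}{6 + 210} = \frac{21}{216} = 21 \cdot \frac{1}{216} = \frac{7}{72}$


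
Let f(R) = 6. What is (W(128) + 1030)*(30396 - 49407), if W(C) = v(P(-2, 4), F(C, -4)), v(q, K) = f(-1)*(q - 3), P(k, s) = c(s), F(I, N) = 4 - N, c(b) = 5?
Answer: -19809462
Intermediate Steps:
P(k, s) = 5
v(q, K) = -18 + 6*q (v(q, K) = 6*(q - 3) = 6*(-3 + q) = -18 + 6*q)
W(C) = 12 (W(C) = -18 + 6*5 = -18 + 30 = 12)
(W(128) + 1030)*(30396 - 49407) = (12 + 1030)*(30396 - 49407) = 1042*(-19011) = -19809462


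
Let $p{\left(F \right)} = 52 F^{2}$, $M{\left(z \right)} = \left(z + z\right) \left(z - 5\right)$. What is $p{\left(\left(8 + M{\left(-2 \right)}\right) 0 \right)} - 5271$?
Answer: $-5271$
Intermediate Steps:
$M{\left(z \right)} = 2 z \left(-5 + z\right)$
$p{\left(\left(8 + M{\left(-2 \right)}\right) 0 \right)} - 5271 = 52 \left(\left(8 + 2 \left(-2\right) \left(-5 - 2\right)\right) 0\right)^{2} - 5271 = 52 \left(\left(8 + 2 \left(-2\right) \left(-7\right)\right) 0\right)^{2} - 5271 = 52 \left(\left(8 + 28\right) 0\right)^{2} - 5271 = 52 \left(36 \cdot 0\right)^{2} - 5271 = 52 \cdot 0^{2} - 5271 = 52 \cdot 0 - 5271 = 0 - 5271 = -5271$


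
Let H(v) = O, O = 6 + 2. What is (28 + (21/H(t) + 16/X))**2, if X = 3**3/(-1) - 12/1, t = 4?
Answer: 88868329/97344 ≈ 912.93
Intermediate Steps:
O = 8
H(v) = 8
X = -39 (X = 27*(-1) - 12*1 = -27 - 12 = -39)
(28 + (21/H(t) + 16/X))**2 = (28 + (21/8 + 16/(-39)))**2 = (28 + (21*(1/8) + 16*(-1/39)))**2 = (28 + (21/8 - 16/39))**2 = (28 + 691/312)**2 = (9427/312)**2 = 88868329/97344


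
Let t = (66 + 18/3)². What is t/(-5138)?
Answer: -2592/2569 ≈ -1.0090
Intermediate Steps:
t = 5184 (t = (66 + 18*(⅓))² = (66 + 6)² = 72² = 5184)
t/(-5138) = 5184/(-5138) = 5184*(-1/5138) = -2592/2569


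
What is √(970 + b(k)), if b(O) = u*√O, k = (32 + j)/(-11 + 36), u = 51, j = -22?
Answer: √(24250 + 255*√10)/5 ≈ 31.658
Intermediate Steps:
k = ⅖ (k = (32 - 22)/(-11 + 36) = 10/25 = 10*(1/25) = ⅖ ≈ 0.40000)
b(O) = 51*√O
√(970 + b(k)) = √(970 + 51*√(⅖)) = √(970 + 51*(√10/5)) = √(970 + 51*√10/5)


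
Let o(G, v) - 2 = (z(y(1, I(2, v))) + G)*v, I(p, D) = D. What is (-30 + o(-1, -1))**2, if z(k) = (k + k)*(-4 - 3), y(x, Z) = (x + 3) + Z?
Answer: 225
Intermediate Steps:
y(x, Z) = 3 + Z + x (y(x, Z) = (3 + x) + Z = 3 + Z + x)
z(k) = -14*k (z(k) = (2*k)*(-7) = -14*k)
o(G, v) = 2 + v*(-56 + G - 14*v) (o(G, v) = 2 + (-14*(3 + v + 1) + G)*v = 2 + (-14*(4 + v) + G)*v = 2 + ((-56 - 14*v) + G)*v = 2 + (-56 + G - 14*v)*v = 2 + v*(-56 + G - 14*v))
(-30 + o(-1, -1))**2 = (-30 + (2 - 1*(-1) - 14*(-1)*(4 - 1)))**2 = (-30 + (2 + 1 - 14*(-1)*3))**2 = (-30 + (2 + 1 + 42))**2 = (-30 + 45)**2 = 15**2 = 225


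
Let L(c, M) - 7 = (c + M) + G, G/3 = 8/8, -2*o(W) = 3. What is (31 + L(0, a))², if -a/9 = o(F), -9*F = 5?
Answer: 11881/4 ≈ 2970.3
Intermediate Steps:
F = -5/9 (F = -⅑*5 = -5/9 ≈ -0.55556)
o(W) = -3/2 (o(W) = -½*3 = -3/2)
G = 3 (G = 3*(8/8) = 3*(8*(⅛)) = 3*1 = 3)
a = 27/2 (a = -9*(-3/2) = 27/2 ≈ 13.500)
L(c, M) = 10 + M + c (L(c, M) = 7 + ((c + M) + 3) = 7 + ((M + c) + 3) = 7 + (3 + M + c) = 10 + M + c)
(31 + L(0, a))² = (31 + (10 + 27/2 + 0))² = (31 + 47/2)² = (109/2)² = 11881/4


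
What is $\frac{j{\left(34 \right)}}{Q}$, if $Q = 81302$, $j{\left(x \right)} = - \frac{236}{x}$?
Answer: $- \frac{1}{11713} \approx -8.5375 \cdot 10^{-5}$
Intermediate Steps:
$\frac{j{\left(34 \right)}}{Q} = \frac{\left(-236\right) \frac{1}{34}}{81302} = \left(-236\right) \frac{1}{34} \cdot \frac{1}{81302} = \left(- \frac{118}{17}\right) \frac{1}{81302} = - \frac{1}{11713}$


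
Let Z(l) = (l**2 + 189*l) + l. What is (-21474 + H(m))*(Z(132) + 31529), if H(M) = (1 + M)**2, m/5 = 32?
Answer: 329224751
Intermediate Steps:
m = 160 (m = 5*32 = 160)
Z(l) = l**2 + 190*l
(-21474 + H(m))*(Z(132) + 31529) = (-21474 + (1 + 160)**2)*(132*(190 + 132) + 31529) = (-21474 + 161**2)*(132*322 + 31529) = (-21474 + 25921)*(42504 + 31529) = 4447*74033 = 329224751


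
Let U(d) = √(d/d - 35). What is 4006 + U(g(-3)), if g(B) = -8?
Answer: 4006 + I*√34 ≈ 4006.0 + 5.831*I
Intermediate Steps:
U(d) = I*√34 (U(d) = √(1 - 35) = √(-34) = I*√34)
4006 + U(g(-3)) = 4006 + I*√34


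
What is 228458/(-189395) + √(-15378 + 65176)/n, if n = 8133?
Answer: -228458/189395 + √49798/8133 ≈ -1.1788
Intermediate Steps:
228458/(-189395) + √(-15378 + 65176)/n = 228458/(-189395) + √(-15378 + 65176)/8133 = 228458*(-1/189395) + √49798*(1/8133) = -228458/189395 + √49798/8133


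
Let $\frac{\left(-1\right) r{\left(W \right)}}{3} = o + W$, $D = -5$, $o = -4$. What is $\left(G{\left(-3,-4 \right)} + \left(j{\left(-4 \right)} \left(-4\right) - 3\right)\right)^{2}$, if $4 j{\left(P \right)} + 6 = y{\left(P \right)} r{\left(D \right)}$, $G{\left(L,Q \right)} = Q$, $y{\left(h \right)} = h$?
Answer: $11449$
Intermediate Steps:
$r{\left(W \right)} = 12 - 3 W$ ($r{\left(W \right)} = - 3 \left(-4 + W\right) = 12 - 3 W$)
$j{\left(P \right)} = - \frac{3}{2} + \frac{27 P}{4}$ ($j{\left(P \right)} = - \frac{3}{2} + \frac{P \left(12 - -15\right)}{4} = - \frac{3}{2} + \frac{P \left(12 + 15\right)}{4} = - \frac{3}{2} + \frac{P 27}{4} = - \frac{3}{2} + \frac{27 P}{4}$)
$\left(G{\left(-3,-4 \right)} + \left(j{\left(-4 \right)} \left(-4\right) - 3\right)\right)^{2} = \left(-4 - \left(3 - \left(- \frac{3}{2} + \frac{27}{4} \left(-4\right)\right) \left(-4\right)\right)\right)^{2} = \left(-4 - \left(3 - \left(- \frac{3}{2} - 27\right) \left(-4\right)\right)\right)^{2} = \left(-4 - -111\right)^{2} = \left(-4 + \left(114 - 3\right)\right)^{2} = \left(-4 + 111\right)^{2} = 107^{2} = 11449$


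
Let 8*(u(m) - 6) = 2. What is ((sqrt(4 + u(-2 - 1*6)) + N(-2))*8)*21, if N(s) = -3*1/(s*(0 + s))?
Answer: -126 + 84*sqrt(41) ≈ 411.86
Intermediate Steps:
u(m) = 25/4 (u(m) = 6 + (1/8)*2 = 6 + 1/4 = 25/4)
N(s) = -3/s**2
((sqrt(4 + u(-2 - 1*6)) + N(-2))*8)*21 = ((sqrt(4 + 25/4) - 3/(-2)**2)*8)*21 = ((sqrt(41/4) - 3*1/4)*8)*21 = ((sqrt(41)/2 - 3/4)*8)*21 = ((-3/4 + sqrt(41)/2)*8)*21 = (-6 + 4*sqrt(41))*21 = -126 + 84*sqrt(41)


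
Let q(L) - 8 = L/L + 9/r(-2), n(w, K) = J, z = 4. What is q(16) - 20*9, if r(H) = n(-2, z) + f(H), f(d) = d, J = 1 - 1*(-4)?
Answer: -168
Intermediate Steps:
J = 5 (J = 1 + 4 = 5)
n(w, K) = 5
r(H) = 5 + H
q(L) = 12 (q(L) = 8 + (L/L + 9/(5 - 2)) = 8 + (1 + 9/3) = 8 + (1 + 9*(⅓)) = 8 + (1 + 3) = 8 + 4 = 12)
q(16) - 20*9 = 12 - 20*9 = 12 - 1*180 = 12 - 180 = -168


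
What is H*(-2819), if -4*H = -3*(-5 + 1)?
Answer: 8457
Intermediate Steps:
H = -3 (H = -(-3)*(-5 + 1)/4 = -(-3)*(-4)/4 = -¼*12 = -3)
H*(-2819) = -3*(-2819) = 8457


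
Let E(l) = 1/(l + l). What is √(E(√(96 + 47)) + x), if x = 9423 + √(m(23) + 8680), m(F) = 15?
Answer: √(770763708 + 286*√143 + 81796*√8695)/286 ≈ 97.552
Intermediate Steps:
x = 9423 + √8695 (x = 9423 + √(15 + 8680) = 9423 + √8695 ≈ 9516.3)
E(l) = 1/(2*l)
√(E(√(96 + 47)) + x) = √(1/(2*(√(96 + 47))) + (9423 + √8695)) = √(1/(2*(√143)) + (9423 + √8695)) = √((√143/143)/2 + (9423 + √8695)) = √(√143/286 + (9423 + √8695)) = √(9423 + √8695 + √143/286)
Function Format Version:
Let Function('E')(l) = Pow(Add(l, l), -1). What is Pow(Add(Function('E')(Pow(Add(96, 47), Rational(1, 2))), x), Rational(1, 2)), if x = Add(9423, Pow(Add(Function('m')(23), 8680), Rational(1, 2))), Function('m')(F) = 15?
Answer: Mul(Rational(1, 286), Pow(Add(770763708, Mul(286, Pow(143, Rational(1, 2))), Mul(81796, Pow(8695, Rational(1, 2)))), Rational(1, 2))) ≈ 97.552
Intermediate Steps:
x = Add(9423, Pow(8695, Rational(1, 2))) (x = Add(9423, Pow(Add(15, 8680), Rational(1, 2))) = Add(9423, Pow(8695, Rational(1, 2))) ≈ 9516.3)
Function('E')(l) = Mul(Rational(1, 2), Pow(l, -1)) (Function('E')(l) = Pow(Mul(2, l), -1) = Mul(Rational(1, 2), Pow(l, -1)))
Pow(Add(Function('E')(Pow(Add(96, 47), Rational(1, 2))), x), Rational(1, 2)) = Pow(Add(Mul(Rational(1, 2), Pow(Pow(Add(96, 47), Rational(1, 2)), -1)), Add(9423, Pow(8695, Rational(1, 2)))), Rational(1, 2)) = Pow(Add(Mul(Rational(1, 2), Pow(Pow(143, Rational(1, 2)), -1)), Add(9423, Pow(8695, Rational(1, 2)))), Rational(1, 2)) = Pow(Add(Mul(Rational(1, 2), Mul(Rational(1, 143), Pow(143, Rational(1, 2)))), Add(9423, Pow(8695, Rational(1, 2)))), Rational(1, 2)) = Pow(Add(Mul(Rational(1, 286), Pow(143, Rational(1, 2))), Add(9423, Pow(8695, Rational(1, 2)))), Rational(1, 2)) = Pow(Add(9423, Pow(8695, Rational(1, 2)), Mul(Rational(1, 286), Pow(143, Rational(1, 2)))), Rational(1, 2))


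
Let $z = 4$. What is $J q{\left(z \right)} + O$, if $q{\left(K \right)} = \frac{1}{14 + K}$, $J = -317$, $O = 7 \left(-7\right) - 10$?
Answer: $- \frac{1379}{18} \approx -76.611$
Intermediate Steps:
$O = -59$ ($O = -49 - 10 = -59$)
$J q{\left(z \right)} + O = - \frac{317}{14 + 4} - 59 = - \frac{317}{18} - 59 = - \frac{1379}{18}$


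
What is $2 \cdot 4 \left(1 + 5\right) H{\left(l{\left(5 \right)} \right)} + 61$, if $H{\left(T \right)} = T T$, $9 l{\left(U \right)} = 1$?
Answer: $\frac{1663}{27} \approx 61.593$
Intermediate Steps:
$l{\left(U \right)} = \frac{1}{9}$ ($l{\left(U \right)} = \frac{1}{9} \cdot 1 = \frac{1}{9}$)
$H{\left(T \right)} = T^{2}$
$2 \cdot 4 \left(1 + 5\right) H{\left(l{\left(5 \right)} \right)} + 61 = \frac{2 \cdot 4 \left(1 + 5\right)}{81} + 61 = 8 \cdot 6 \cdot \frac{1}{81} + 61 = 48 \cdot \frac{1}{81} + 61 = \frac{16}{27} + 61 = \frac{1663}{27}$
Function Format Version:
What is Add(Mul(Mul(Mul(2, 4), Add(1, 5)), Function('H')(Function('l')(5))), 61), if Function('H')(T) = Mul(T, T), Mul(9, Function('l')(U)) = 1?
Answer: Rational(1663, 27) ≈ 61.593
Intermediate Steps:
Function('l')(U) = Rational(1, 9) (Function('l')(U) = Mul(Rational(1, 9), 1) = Rational(1, 9))
Function('H')(T) = Pow(T, 2)
Add(Mul(Mul(Mul(2, 4), Add(1, 5)), Function('H')(Function('l')(5))), 61) = Add(Mul(Mul(Mul(2, 4), Add(1, 5)), Pow(Rational(1, 9), 2)), 61) = Add(Mul(Mul(8, 6), Rational(1, 81)), 61) = Add(Mul(48, Rational(1, 81)), 61) = Add(Rational(16, 27), 61) = Rational(1663, 27)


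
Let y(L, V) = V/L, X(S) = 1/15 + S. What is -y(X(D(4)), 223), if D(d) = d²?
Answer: -3345/241 ≈ -13.880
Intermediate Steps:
X(S) = 1/15 + S
-y(X(D(4)), 223) = -223/(1/15 + 4²) = -223/(1/15 + 16) = -223/241/15 = -223*15/241 = -1*3345/241 = -3345/241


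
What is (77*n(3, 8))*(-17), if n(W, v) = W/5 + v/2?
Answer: -30107/5 ≈ -6021.4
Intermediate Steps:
n(W, v) = v/2 + W/5 (n(W, v) = W*(1/5) + v*(1/2) = W/5 + v/2 = v/2 + W/5)
(77*n(3, 8))*(-17) = (77*((1/2)*8 + (1/5)*3))*(-17) = (77*(4 + 3/5))*(-17) = (77*(23/5))*(-17) = (1771/5)*(-17) = -30107/5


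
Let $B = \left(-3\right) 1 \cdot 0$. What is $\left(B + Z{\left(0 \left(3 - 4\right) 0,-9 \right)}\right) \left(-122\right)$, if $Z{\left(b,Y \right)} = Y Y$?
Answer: $-9882$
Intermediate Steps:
$Z{\left(b,Y \right)} = Y^{2}$
$B = 0$ ($B = \left(-3\right) 0 = 0$)
$\left(B + Z{\left(0 \left(3 - 4\right) 0,-9 \right)}\right) \left(-122\right) = \left(0 + \left(-9\right)^{2}\right) \left(-122\right) = \left(0 + 81\right) \left(-122\right) = 81 \left(-122\right) = -9882$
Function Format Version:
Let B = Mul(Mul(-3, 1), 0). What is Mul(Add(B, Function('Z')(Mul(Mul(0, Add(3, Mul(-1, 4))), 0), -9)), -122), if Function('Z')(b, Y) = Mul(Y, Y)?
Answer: -9882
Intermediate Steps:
Function('Z')(b, Y) = Pow(Y, 2)
B = 0 (B = Mul(-3, 0) = 0)
Mul(Add(B, Function('Z')(Mul(Mul(0, Add(3, Mul(-1, 4))), 0), -9)), -122) = Mul(Add(0, Pow(-9, 2)), -122) = Mul(Add(0, 81), -122) = Mul(81, -122) = -9882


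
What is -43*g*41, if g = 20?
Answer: -35260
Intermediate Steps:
-43*g*41 = -43*20*41 = -860*41 = -35260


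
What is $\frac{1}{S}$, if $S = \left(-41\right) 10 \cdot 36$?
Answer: $- \frac{1}{14760} \approx -6.7751 \cdot 10^{-5}$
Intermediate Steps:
$S = -14760$ ($S = \left(-410\right) 36 = -14760$)
$\frac{1}{S} = \frac{1}{-14760} = - \frac{1}{14760}$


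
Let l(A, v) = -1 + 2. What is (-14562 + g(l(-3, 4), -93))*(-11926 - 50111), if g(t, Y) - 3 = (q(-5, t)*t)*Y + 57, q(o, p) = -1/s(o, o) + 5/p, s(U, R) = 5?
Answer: 4636769454/5 ≈ 9.2735e+8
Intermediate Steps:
l(A, v) = 1
q(o, p) = -⅕ + 5/p (q(o, p) = -1/5 + 5/p = -1*⅕ + 5/p = -⅕ + 5/p)
g(t, Y) = 60 + Y*(5 - t/5) (g(t, Y) = 3 + ((((25 - t)/(5*t))*t)*Y + 57) = 3 + ((5 - t/5)*Y + 57) = 3 + (Y*(5 - t/5) + 57) = 3 + (57 + Y*(5 - t/5)) = 60 + Y*(5 - t/5))
(-14562 + g(l(-3, 4), -93))*(-11926 - 50111) = (-14562 + (60 + (⅕)*(-93)*(25 - 1*1)))*(-11926 - 50111) = (-14562 + (60 + (⅕)*(-93)*(25 - 1)))*(-62037) = (-14562 + (60 + (⅕)*(-93)*24))*(-62037) = (-14562 + (60 - 2232/5))*(-62037) = (-14562 - 1932/5)*(-62037) = -74742/5*(-62037) = 4636769454/5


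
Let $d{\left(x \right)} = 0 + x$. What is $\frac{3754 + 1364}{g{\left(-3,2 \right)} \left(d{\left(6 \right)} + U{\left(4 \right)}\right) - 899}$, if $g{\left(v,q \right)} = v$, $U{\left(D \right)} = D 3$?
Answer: $- \frac{5118}{953} \approx -5.3704$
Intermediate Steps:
$U{\left(D \right)} = 3 D$
$d{\left(x \right)} = x$
$\frac{3754 + 1364}{g{\left(-3,2 \right)} \left(d{\left(6 \right)} + U{\left(4 \right)}\right) - 899} = \frac{3754 + 1364}{- 3 \left(6 + 3 \cdot 4\right) - 899} = \frac{5118}{- 3 \left(6 + 12\right) - 899} = \frac{5118}{\left(-3\right) 18 - 899} = \frac{5118}{-54 - 899} = \frac{5118}{-953} = 5118 \left(- \frac{1}{953}\right) = - \frac{5118}{953}$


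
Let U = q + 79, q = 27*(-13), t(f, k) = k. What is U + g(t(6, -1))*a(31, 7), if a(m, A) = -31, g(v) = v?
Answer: -241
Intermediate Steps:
q = -351
U = -272 (U = -351 + 79 = -272)
U + g(t(6, -1))*a(31, 7) = -272 - 1*(-31) = -272 + 31 = -241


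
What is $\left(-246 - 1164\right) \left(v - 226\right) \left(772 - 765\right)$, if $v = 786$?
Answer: $-5527200$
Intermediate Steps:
$\left(-246 - 1164\right) \left(v - 226\right) \left(772 - 765\right) = \left(-246 - 1164\right) \left(786 - 226\right) \left(772 - 765\right) = - 1410 \cdot 560 \cdot 7 = \left(-1410\right) 3920 = -5527200$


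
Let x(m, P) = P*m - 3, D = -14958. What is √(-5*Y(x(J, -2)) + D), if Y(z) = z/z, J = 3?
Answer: I*√14963 ≈ 122.32*I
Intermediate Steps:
x(m, P) = -3 + P*m
Y(z) = 1
√(-5*Y(x(J, -2)) + D) = √(-5*1 - 14958) = √(-5 - 14958) = √(-14963) = I*√14963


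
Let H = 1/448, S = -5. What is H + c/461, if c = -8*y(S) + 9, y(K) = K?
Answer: 22413/206528 ≈ 0.10852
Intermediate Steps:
H = 1/448 ≈ 0.0022321
c = 49 (c = -8*(-5) + 9 = 40 + 9 = 49)
H + c/461 = 1/448 + 49/461 = 22413/206528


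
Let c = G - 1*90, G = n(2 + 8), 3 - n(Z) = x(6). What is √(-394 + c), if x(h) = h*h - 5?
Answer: 16*I*√2 ≈ 22.627*I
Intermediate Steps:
x(h) = -5 + h² (x(h) = h² - 5 = -5 + h²)
n(Z) = -28 (n(Z) = 3 - (-5 + 6²) = 3 - (-5 + 36) = 3 - 1*31 = 3 - 31 = -28)
G = -28
c = -118 (c = -28 - 1*90 = -28 - 90 = -118)
√(-394 + c) = √(-394 - 118) = √(-512) = 16*I*√2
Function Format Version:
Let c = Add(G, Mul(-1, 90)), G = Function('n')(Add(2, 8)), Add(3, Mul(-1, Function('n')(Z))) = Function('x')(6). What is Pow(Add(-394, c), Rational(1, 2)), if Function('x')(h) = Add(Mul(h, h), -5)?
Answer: Mul(16, I, Pow(2, Rational(1, 2))) ≈ Mul(22.627, I)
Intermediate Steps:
Function('x')(h) = Add(-5, Pow(h, 2)) (Function('x')(h) = Add(Pow(h, 2), -5) = Add(-5, Pow(h, 2)))
Function('n')(Z) = -28 (Function('n')(Z) = Add(3, Mul(-1, Add(-5, Pow(6, 2)))) = Add(3, Mul(-1, Add(-5, 36))) = Add(3, Mul(-1, 31)) = Add(3, -31) = -28)
G = -28
c = -118 (c = Add(-28, Mul(-1, 90)) = Add(-28, -90) = -118)
Pow(Add(-394, c), Rational(1, 2)) = Pow(Add(-394, -118), Rational(1, 2)) = Pow(-512, Rational(1, 2)) = Mul(16, I, Pow(2, Rational(1, 2)))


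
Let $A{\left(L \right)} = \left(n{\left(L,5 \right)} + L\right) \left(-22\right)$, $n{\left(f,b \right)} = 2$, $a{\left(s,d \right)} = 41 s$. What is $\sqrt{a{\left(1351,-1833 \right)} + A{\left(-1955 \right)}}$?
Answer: $\sqrt{98357} \approx 313.62$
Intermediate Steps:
$A{\left(L \right)} = -44 - 22 L$ ($A{\left(L \right)} = \left(2 + L\right) \left(-22\right) = -44 - 22 L$)
$\sqrt{a{\left(1351,-1833 \right)} + A{\left(-1955 \right)}} = \sqrt{41 \cdot 1351 - -42966} = \sqrt{55391 + \left(-44 + 43010\right)} = \sqrt{55391 + 42966} = \sqrt{98357}$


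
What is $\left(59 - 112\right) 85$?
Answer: $-4505$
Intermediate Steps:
$\left(59 - 112\right) 85 = \left(-53\right) 85 = -4505$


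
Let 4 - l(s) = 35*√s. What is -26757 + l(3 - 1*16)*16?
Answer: -26693 - 560*I*√13 ≈ -26693.0 - 2019.1*I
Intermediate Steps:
l(s) = 4 - 35*√s
-26757 + l(3 - 1*16)*16 = -26757 + (4 - 35*√(3 - 1*16))*16 = -26757 + (4 - 35*√(3 - 16))*16 = -26757 + (4 - 35*I*√13)*16 = -26757 + (64 - 560*I*√13) = -26693 - 560*I*√13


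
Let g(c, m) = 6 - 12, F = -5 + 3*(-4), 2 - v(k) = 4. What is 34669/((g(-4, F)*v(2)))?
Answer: 34669/12 ≈ 2889.1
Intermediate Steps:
v(k) = -2 (v(k) = 2 - 1*4 = 2 - 4 = -2)
F = -17 (F = -5 - 12 = -17)
g(c, m) = -6
34669/((g(-4, F)*v(2))) = 34669/((-6*(-2))) = 34669/12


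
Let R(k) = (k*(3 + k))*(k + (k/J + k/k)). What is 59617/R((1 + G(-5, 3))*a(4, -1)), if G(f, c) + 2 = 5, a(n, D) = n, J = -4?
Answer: 59617/3952 ≈ 15.085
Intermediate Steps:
G(f, c) = 3 (G(f, c) = -2 + 5 = 3)
R(k) = k*(1 + 3*k/4)*(3 + k) (R(k) = (k*(3 + k))*(k + (k/(-4) + k/k)) = (k*(3 + k))*(k + (k*(-¼) + 1)) = (k*(3 + k))*(k + (-k/4 + 1)) = (k*(3 + k))*(k + (1 - k/4)) = (k*(3 + k))*(1 + 3*k/4) = k*(1 + 3*k/4)*(3 + k))
59617/R((1 + G(-5, 3))*a(4, -1)) = 59617/((((1 + 3)*4)*(12 + 3*((1 + 3)*4)² + 13*((1 + 3)*4))/4)) = 59617/(((4*4)*(12 + 3*(4*4)² + 13*(4*4))/4)) = 59617/(((¼)*16*(12 + 3*16² + 13*16))) = 59617/(((¼)*16*(12 + 3*256 + 208))) = 59617/(((¼)*16*(12 + 768 + 208))) = 59617/(((¼)*16*988)) = 59617/3952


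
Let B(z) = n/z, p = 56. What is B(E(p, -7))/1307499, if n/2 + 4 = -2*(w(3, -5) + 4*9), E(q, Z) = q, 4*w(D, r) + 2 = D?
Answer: -51/24406648 ≈ -2.0896e-6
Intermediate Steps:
w(D, r) = -½ + D/4
n = -153 (n = -8 + 2*(-2*((-½ + (¼)*3) + 4*9)) = -8 + 2*(-2*((-½ + ¾) + 36)) = -8 + 2*(-2*(¼ + 36)) = -8 + 2*(-2*145/4) = -8 + 2*(-145/2) = -8 - 145 = -153)
B(z) = -153/z
B(E(p, -7))/1307499 = -153/56/1307499 = -153*1/56*(1/1307499) = -153/56*1/1307499 = -51/24406648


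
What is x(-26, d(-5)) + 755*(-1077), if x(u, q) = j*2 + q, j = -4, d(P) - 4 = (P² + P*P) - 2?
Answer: -813091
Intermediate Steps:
d(P) = 2 + 2*P² (d(P) = 4 + ((P² + P*P) - 2) = 4 + ((P² + P²) - 2) = 4 + (2*P² - 2) = 4 + (-2 + 2*P²) = 2 + 2*P²)
x(u, q) = -8 + q (x(u, q) = -4*2 + q = -8 + q)
x(-26, d(-5)) + 755*(-1077) = (-8 + (2 + 2*(-5)²)) + 755*(-1077) = (-8 + (2 + 2*25)) - 813135 = (-8 + (2 + 50)) - 813135 = (-8 + 52) - 813135 = 44 - 813135 = -813091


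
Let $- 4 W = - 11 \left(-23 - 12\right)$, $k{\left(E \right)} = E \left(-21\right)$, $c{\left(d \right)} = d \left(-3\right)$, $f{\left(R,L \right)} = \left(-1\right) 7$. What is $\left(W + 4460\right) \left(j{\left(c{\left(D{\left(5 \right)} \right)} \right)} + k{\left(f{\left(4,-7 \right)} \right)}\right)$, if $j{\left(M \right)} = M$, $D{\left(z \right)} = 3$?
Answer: $\frac{1204395}{2} \approx 6.022 \cdot 10^{5}$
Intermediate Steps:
$f{\left(R,L \right)} = -7$
$c{\left(d \right)} = - 3 d$
$k{\left(E \right)} = - 21 E$
$W = - \frac{385}{4}$ ($W = - \frac{\left(-11\right) \left(-23 - 12\right)}{4} = - \frac{\left(-11\right) \left(-35\right)}{4} = \left(- \frac{1}{4}\right) 385 = - \frac{385}{4} \approx -96.25$)
$\left(W + 4460\right) \left(j{\left(c{\left(D{\left(5 \right)} \right)} \right)} + k{\left(f{\left(4,-7 \right)} \right)}\right) = \left(- \frac{385}{4} + 4460\right) \left(\left(-3\right) 3 - -147\right) = \frac{17455 \left(-9 + 147\right)}{4} = \frac{17455}{4} \cdot 138 = \frac{1204395}{2}$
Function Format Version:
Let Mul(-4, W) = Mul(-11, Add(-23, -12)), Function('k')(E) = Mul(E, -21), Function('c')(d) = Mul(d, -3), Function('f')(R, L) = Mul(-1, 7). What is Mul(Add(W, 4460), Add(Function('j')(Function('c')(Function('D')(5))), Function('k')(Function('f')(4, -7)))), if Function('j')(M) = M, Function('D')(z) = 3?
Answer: Rational(1204395, 2) ≈ 6.0220e+5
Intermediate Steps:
Function('f')(R, L) = -7
Function('c')(d) = Mul(-3, d)
Function('k')(E) = Mul(-21, E)
W = Rational(-385, 4) (W = Mul(Rational(-1, 4), Mul(-11, Add(-23, -12))) = Mul(Rational(-1, 4), Mul(-11, -35)) = Mul(Rational(-1, 4), 385) = Rational(-385, 4) ≈ -96.250)
Mul(Add(W, 4460), Add(Function('j')(Function('c')(Function('D')(5))), Function('k')(Function('f')(4, -7)))) = Mul(Add(Rational(-385, 4), 4460), Add(Mul(-3, 3), Mul(-21, -7))) = Mul(Rational(17455, 4), Add(-9, 147)) = Mul(Rational(17455, 4), 138) = Rational(1204395, 2)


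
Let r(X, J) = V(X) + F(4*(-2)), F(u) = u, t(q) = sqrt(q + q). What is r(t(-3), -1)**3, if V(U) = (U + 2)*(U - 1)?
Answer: -3808 + 762*I*sqrt(6) ≈ -3808.0 + 1866.5*I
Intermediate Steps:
V(U) = (-1 + U)*(2 + U) (V(U) = (2 + U)*(-1 + U) = (-1 + U)*(2 + U))
t(q) = sqrt(2)*sqrt(q) (t(q) = sqrt(2*q) = sqrt(2)*sqrt(q))
r(X, J) = -10 + X + X**2 (r(X, J) = (-2 + X + X**2) + 4*(-2) = (-2 + X + X**2) - 8 = -10 + X + X**2)
r(t(-3), -1)**3 = (-10 + sqrt(2)*sqrt(-3) + (sqrt(2)*sqrt(-3))**2)**3 = (-10 + sqrt(2)*(I*sqrt(3)) + (sqrt(2)*(I*sqrt(3)))**2)**3 = (-10 + I*sqrt(6) + (I*sqrt(6))**2)**3 = (-10 + I*sqrt(6) - 6)**3 = (-16 + I*sqrt(6))**3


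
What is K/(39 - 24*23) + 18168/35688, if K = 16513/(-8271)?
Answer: 3236523242/6309375201 ≈ 0.51297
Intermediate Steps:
K = -16513/8271 (K = 16513*(-1/8271) = -16513/8271 ≈ -1.9965)
K/(39 - 24*23) + 18168/35688 = -16513/(8271*(39 - 24*23)) + 18168/35688 = -16513/(8271*(39 - 552)) + 18168*(1/35688) = -16513/8271/(-513) + 757/1487 = -16513/8271*(-1/513) + 757/1487 = 16513/4243023 + 757/1487 = 3236523242/6309375201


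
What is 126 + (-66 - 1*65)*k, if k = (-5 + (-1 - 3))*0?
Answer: 126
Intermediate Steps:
k = 0 (k = (-5 - 4)*0 = -9*0 = 0)
126 + (-66 - 1*65)*k = 126 + (-66 - 1*65)*0 = 126 + (-66 - 65)*0 = 126 - 131*0 = 126 + 0 = 126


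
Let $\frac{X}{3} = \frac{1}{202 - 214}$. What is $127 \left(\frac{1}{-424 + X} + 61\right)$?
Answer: $\frac{13146151}{1697} \approx 7746.7$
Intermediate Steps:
$X = - \frac{1}{4}$ ($X = \frac{3}{202 - 214} = \frac{3}{-12} = 3 \left(- \frac{1}{12}\right) = - \frac{1}{4} \approx -0.25$)
$127 \left(\frac{1}{-424 + X} + 61\right) = 127 \left(\frac{1}{-424 - \frac{1}{4}} + 61\right) = 127 \left(\frac{1}{- \frac{1697}{4}} + 61\right) = 127 \left(- \frac{4}{1697} + 61\right) = 127 \cdot \frac{103513}{1697} = \frac{13146151}{1697}$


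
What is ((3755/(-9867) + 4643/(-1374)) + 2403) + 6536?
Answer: 13459706379/1506362 ≈ 8935.2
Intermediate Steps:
((3755/(-9867) + 4643/(-1374)) + 2403) + 6536 = ((3755*(-1/9867) + 4643*(-1/1374)) + 2403) + 6536 = ((-3755/9867 - 4643/1374) + 2403) + 6536 = (-5663539/1506362 + 2403) + 6536 = 3614124347/1506362 + 6536 = 13459706379/1506362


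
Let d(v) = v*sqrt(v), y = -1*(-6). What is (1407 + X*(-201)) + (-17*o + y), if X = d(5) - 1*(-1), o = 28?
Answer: 736 - 1005*sqrt(5) ≈ -1511.2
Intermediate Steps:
y = 6
d(v) = v**(3/2)
X = 1 + 5*sqrt(5) (X = 5**(3/2) - 1*(-1) = 5*sqrt(5) + 1 = 1 + 5*sqrt(5) ≈ 12.180)
(1407 + X*(-201)) + (-17*o + y) = (1407 + (1 + 5*sqrt(5))*(-201)) + (-17*28 + 6) = (1407 + (-201 - 1005*sqrt(5))) + (-476 + 6) = (1206 - 1005*sqrt(5)) - 470 = 736 - 1005*sqrt(5)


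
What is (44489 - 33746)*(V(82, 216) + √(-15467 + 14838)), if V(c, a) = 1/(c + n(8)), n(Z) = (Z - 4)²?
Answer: 10743/98 + 10743*I*√629 ≈ 109.62 + 2.6943e+5*I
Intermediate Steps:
n(Z) = (-4 + Z)²
V(c, a) = 1/(16 + c) (V(c, a) = 1/(c + (-4 + 8)²) = 1/(c + 4²) = 1/(c + 16) = 1/(16 + c))
(44489 - 33746)*(V(82, 216) + √(-15467 + 14838)) = (44489 - 33746)*(1/(16 + 82) + √(-15467 + 14838)) = 10743*(1/98 + √(-629)) = 10743*(1/98 + I*√629) = 10743/98 + 10743*I*√629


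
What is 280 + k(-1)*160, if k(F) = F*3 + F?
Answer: -360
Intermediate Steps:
k(F) = 4*F (k(F) = 3*F + F = 4*F)
280 + k(-1)*160 = 280 + (4*(-1))*160 = 280 - 4*160 = 280 - 640 = -360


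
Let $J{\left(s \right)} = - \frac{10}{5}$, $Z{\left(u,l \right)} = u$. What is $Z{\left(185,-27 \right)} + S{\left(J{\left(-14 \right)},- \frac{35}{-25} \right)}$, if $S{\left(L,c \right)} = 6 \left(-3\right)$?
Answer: $167$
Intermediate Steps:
$J{\left(s \right)} = -2$ ($J{\left(s \right)} = \left(-10\right) \frac{1}{5} = -2$)
$S{\left(L,c \right)} = -18$
$Z{\left(185,-27 \right)} + S{\left(J{\left(-14 \right)},- \frac{35}{-25} \right)} = 185 - 18 = 167$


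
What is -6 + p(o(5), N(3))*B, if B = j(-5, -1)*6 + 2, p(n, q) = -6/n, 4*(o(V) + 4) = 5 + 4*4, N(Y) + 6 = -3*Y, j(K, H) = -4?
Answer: 498/5 ≈ 99.600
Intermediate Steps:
N(Y) = -6 - 3*Y
o(V) = 5/4 (o(V) = -4 + (5 + 4*4)/4 = -4 + (5 + 16)/4 = -4 + (¼)*21 = -4 + 21/4 = 5/4)
B = -22 (B = -4*6 + 2 = -24 + 2 = -22)
-6 + p(o(5), N(3))*B = -6 - 6/5/4*(-22) = -6 - 6*⅘*(-22) = -6 - 24/5*(-22) = -6 + 528/5 = 498/5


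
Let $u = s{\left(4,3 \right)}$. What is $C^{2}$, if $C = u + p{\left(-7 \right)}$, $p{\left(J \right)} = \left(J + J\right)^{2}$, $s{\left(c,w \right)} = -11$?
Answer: $34225$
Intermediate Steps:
$u = -11$
$p{\left(J \right)} = 4 J^{2}$ ($p{\left(J \right)} = \left(2 J\right)^{2} = 4 J^{2}$)
$C = 185$ ($C = -11 + 4 \left(-7\right)^{2} = -11 + 4 \cdot 49 = -11 + 196 = 185$)
$C^{2} = 185^{2} = 34225$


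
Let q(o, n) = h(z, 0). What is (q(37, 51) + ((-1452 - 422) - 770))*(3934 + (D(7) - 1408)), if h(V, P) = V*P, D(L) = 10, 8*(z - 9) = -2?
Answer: -6705184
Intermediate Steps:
z = 35/4 (z = 9 + (⅛)*(-2) = 9 - ¼ = 35/4 ≈ 8.7500)
h(V, P) = P*V
q(o, n) = 0 (q(o, n) = 0*(35/4) = 0)
(q(37, 51) + ((-1452 - 422) - 770))*(3934 + (D(7) - 1408)) = (0 + ((-1452 - 422) - 770))*(3934 + (10 - 1408)) = (0 + (-1874 - 770))*(3934 - 1398) = (0 - 2644)*2536 = -2644*2536 = -6705184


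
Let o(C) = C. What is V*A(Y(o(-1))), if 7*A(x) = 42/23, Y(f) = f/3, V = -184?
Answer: -48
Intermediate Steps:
Y(f) = f/3 (Y(f) = f*(1/3) = f/3)
A(x) = 6/23 (A(x) = (42/23)/7 = (42*(1/23))/7 = (1/7)*(42/23) = 6/23)
V*A(Y(o(-1))) = -184*6/23 = -48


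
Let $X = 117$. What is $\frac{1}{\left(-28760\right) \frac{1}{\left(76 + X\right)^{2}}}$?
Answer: $- \frac{37249}{28760} \approx -1.2952$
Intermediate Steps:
$\frac{1}{\left(-28760\right) \frac{1}{\left(76 + X\right)^{2}}} = \frac{1}{\left(-28760\right) \frac{1}{\left(76 + 117\right)^{2}}} = \frac{1}{\left(-28760\right) \frac{1}{193^{2}}} = \frac{1}{\left(-28760\right) \frac{1}{37249}} = \frac{1}{- \frac{28760}{37249}} = - \frac{37249}{28760}$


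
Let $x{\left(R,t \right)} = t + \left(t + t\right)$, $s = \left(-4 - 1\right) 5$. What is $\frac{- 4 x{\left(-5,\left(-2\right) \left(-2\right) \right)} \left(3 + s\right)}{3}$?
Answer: $352$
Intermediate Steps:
$s = -25$ ($s = \left(-5\right) 5 = -25$)
$x{\left(R,t \right)} = 3 t$ ($x{\left(R,t \right)} = t + 2 t = 3 t$)
$\frac{- 4 x{\left(-5,\left(-2\right) \left(-2\right) \right)} \left(3 + s\right)}{3} = \frac{- 4 \cdot 3 \left(\left(-2\right) \left(-2\right)\right) \left(3 - 25\right)}{3} = - 4 \cdot 3 \cdot 4 \left(-22\right) \frac{1}{3} = \left(-4\right) 12 \left(-22\right) \frac{1}{3} = \left(-48\right) \left(-22\right) \frac{1}{3} = 1056 \cdot \frac{1}{3} = 352$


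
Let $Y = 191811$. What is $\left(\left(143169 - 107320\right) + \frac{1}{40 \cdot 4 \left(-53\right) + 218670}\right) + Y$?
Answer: $\frac{47851855401}{210190} \approx 2.2766 \cdot 10^{5}$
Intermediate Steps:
$\left(\left(143169 - 107320\right) + \frac{1}{40 \cdot 4 \left(-53\right) + 218670}\right) + Y = \left(\left(143169 - 107320\right) + \frac{1}{40 \cdot 4 \left(-53\right) + 218670}\right) + 191811 = \left(35849 + \frac{1}{160 \left(-53\right) + 218670}\right) + 191811 = \left(35849 + \frac{1}{-8480 + 218670}\right) + 191811 = \left(35849 + \frac{1}{210190}\right) + 191811 = \frac{7535101311}{210190} + 191811 = \frac{47851855401}{210190}$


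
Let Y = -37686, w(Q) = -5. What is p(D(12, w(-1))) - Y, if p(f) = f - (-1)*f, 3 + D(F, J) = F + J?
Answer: 37694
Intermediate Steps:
D(F, J) = -3 + F + J (D(F, J) = -3 + (F + J) = -3 + F + J)
p(f) = 2*f (p(f) = f + f = 2*f)
p(D(12, w(-1))) - Y = 2*(-3 + 12 - 5) - 1*(-37686) = 2*4 + 37686 = 8 + 37686 = 37694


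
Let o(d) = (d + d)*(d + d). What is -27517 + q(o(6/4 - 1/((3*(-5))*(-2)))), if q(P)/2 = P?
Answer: -6187453/225 ≈ -27500.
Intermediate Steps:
o(d) = 4*d² (o(d) = (2*d)*(2*d) = 4*d²)
q(P) = 2*P
-27517 + q(o(6/4 - 1/((3*(-5))*(-2)))) = -27517 + 2*(4*(6/4 - 1/((3*(-5))*(-2)))²) = -27517 + 2*(4*(6*(¼) - 1/((-15*(-2))))²) = -27517 + 2*(4*(3/2 - 1/30)²) = -27517 + 2*(4*(22/15)²) = -27517 + 2*(4*(484/225)) = -27517 + 2*(1936/225) = -27517 + 3872/225 = -6187453/225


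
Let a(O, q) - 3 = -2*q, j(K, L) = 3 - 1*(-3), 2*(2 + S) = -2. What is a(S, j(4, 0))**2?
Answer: 81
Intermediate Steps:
S = -3 (S = -2 + (1/2)*(-2) = -2 - 1 = -3)
j(K, L) = 6 (j(K, L) = 3 + 3 = 6)
a(O, q) = 3 - 2*q
a(S, j(4, 0))**2 = (3 - 2*6)**2 = (3 - 12)**2 = (-9)**2 = 81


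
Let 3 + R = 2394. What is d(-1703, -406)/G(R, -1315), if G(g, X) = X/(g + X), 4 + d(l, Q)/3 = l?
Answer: 5510196/1315 ≈ 4190.3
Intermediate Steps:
R = 2391 (R = -3 + 2394 = 2391)
d(l, Q) = -12 + 3*l
G(g, X) = X/(X + g)
d(-1703, -406)/G(R, -1315) = (-12 + 3*(-1703))/((-1315/(-1315 + 2391))) = (-12 - 5109)/((-1315/1076)) = -5121/((-1315*1/1076)) = -5121/(-1315/1076) = -5121*(-1076/1315) = 5510196/1315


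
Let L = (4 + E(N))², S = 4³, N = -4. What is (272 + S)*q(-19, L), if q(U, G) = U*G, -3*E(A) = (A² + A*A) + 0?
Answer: -851200/3 ≈ -2.8373e+5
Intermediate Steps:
S = 64
E(A) = -2*A²/3 (E(A) = -((A² + A*A) + 0)/3 = -((A² + A²) + 0)/3 = -(2*A² + 0)/3 = -2*A²/3)
L = 400/9 (L = (4 - ⅔*(-4)²)² = (4 - ⅔*16)² = (4 - 32/3)² = (-20/3)² = 400/9 ≈ 44.444)
q(U, G) = G*U
(272 + S)*q(-19, L) = (272 + 64)*((400/9)*(-19)) = 336*(-7600/9) = -851200/3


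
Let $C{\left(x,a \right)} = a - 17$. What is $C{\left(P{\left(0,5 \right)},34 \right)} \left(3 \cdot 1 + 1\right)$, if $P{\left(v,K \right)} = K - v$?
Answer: $68$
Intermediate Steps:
$C{\left(x,a \right)} = -17 + a$ ($C{\left(x,a \right)} = a - 17 = -17 + a$)
$C{\left(P{\left(0,5 \right)},34 \right)} \left(3 \cdot 1 + 1\right) = \left(-17 + 34\right) \left(3 \cdot 1 + 1\right) = 17 \left(3 + 1\right) = 17 \cdot 4 = 68$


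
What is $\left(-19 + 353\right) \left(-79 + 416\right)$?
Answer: $112558$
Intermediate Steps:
$\left(-19 + 353\right) \left(-79 + 416\right) = 334 \cdot 337 = 112558$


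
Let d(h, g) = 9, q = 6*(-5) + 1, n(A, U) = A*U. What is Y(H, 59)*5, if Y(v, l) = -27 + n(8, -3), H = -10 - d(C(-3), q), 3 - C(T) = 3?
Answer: -255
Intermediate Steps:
q = -29 (q = -30 + 1 = -29)
C(T) = 0 (C(T) = 3 - 1*3 = 3 - 3 = 0)
H = -19 (H = -10 - 1*9 = -10 - 9 = -19)
Y(v, l) = -51 (Y(v, l) = -27 + 8*(-3) = -27 - 24 = -51)
Y(H, 59)*5 = -51*5 = -255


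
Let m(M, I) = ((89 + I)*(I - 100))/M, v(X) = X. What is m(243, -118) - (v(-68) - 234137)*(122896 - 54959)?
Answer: 3866417981977/243 ≈ 1.5911e+10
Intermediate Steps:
m(M, I) = (-100 + I)*(89 + I)/M (m(M, I) = ((89 + I)*(-100 + I))/M = ((-100 + I)*(89 + I))/M = (-100 + I)*(89 + I)/M)
m(243, -118) - (v(-68) - 234137)*(122896 - 54959) = (-8900 + (-118)**2 - 11*(-118))/243 - (-68 - 234137)*(122896 - 54959) = (-8900 + 13924 + 1298)/243 - (-234205)*67937 = (1/243)*6322 - 1*(-15911185085) = 6322/243 + 15911185085 = 3866417981977/243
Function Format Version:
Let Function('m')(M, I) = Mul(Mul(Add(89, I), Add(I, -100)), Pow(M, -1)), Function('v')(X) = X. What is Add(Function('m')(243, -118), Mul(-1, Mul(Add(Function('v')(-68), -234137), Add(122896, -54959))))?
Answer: Rational(3866417981977, 243) ≈ 1.5911e+10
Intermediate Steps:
Function('m')(M, I) = Mul(Pow(M, -1), Add(-100, I), Add(89, I)) (Function('m')(M, I) = Mul(Mul(Add(89, I), Add(-100, I)), Pow(M, -1)) = Mul(Mul(Add(-100, I), Add(89, I)), Pow(M, -1)) = Mul(Pow(M, -1), Add(-100, I), Add(89, I)))
Add(Function('m')(243, -118), Mul(-1, Mul(Add(Function('v')(-68), -234137), Add(122896, -54959)))) = Add(Mul(Pow(243, -1), Add(-8900, Pow(-118, 2), Mul(-11, -118))), Mul(-1, Mul(Add(-68, -234137), Add(122896, -54959)))) = Add(Mul(Rational(1, 243), Add(-8900, 13924, 1298)), Mul(-1, Mul(-234205, 67937))) = Add(Mul(Rational(1, 243), 6322), Mul(-1, -15911185085)) = Add(Rational(6322, 243), 15911185085) = Rational(3866417981977, 243)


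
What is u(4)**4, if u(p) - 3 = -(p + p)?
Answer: 625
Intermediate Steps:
u(p) = 3 - 2*p (u(p) = 3 - (p + p) = 3 - 2*p)
u(4)**4 = (3 - 2*4)**4 = (3 - 8)**4 = (-5)**4 = 625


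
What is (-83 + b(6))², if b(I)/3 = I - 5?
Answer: 6400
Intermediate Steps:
b(I) = -15 + 3*I (b(I) = 3*(I - 5) = 3*(-5 + I) = -15 + 3*I)
(-83 + b(6))² = (-83 + (-15 + 3*6))² = (-83 + (-15 + 18))² = (-83 + 3)² = (-80)² = 6400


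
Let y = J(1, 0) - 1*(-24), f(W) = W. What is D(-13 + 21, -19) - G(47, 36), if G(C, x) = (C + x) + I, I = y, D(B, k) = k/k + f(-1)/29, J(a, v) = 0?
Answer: -3075/29 ≈ -106.03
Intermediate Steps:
D(B, k) = 28/29 (D(B, k) = k/k - 1/29 = 1 - 1*1/29 = 1 - 1/29 = 28/29)
y = 24 (y = 0 - 1*(-24) = 0 + 24 = 24)
I = 24
G(C, x) = 24 + C + x (G(C, x) = (C + x) + 24 = 24 + C + x)
D(-13 + 21, -19) - G(47, 36) = 28/29 - (24 + 47 + 36) = 28/29 - 1*107 = 28/29 - 107 = -3075/29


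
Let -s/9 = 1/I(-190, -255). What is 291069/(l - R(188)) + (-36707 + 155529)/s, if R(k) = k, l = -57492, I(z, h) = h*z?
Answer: -110686496177207/173040 ≈ -6.3966e+8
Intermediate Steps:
s = -3/16150 (s = -9/((-255*(-190))) = -9/48450 = -9*1/48450 = -3/16150 ≈ -0.00018576)
291069/(l - R(188)) + (-36707 + 155529)/s = 291069/(-57492 - 1*188) + (-36707 + 155529)/(-3/16150) = 291069/(-57492 - 188) + 118822*(-16150/3) = 291069/(-57680) - 1918975300/3 = 291069*(-1/57680) - 1918975300/3 = -291069/57680 - 1918975300/3 = -110686496177207/173040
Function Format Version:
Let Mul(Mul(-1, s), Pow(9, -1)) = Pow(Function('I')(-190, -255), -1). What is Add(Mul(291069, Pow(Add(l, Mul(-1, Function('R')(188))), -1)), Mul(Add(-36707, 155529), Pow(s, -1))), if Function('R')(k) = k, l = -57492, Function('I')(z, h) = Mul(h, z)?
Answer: Rational(-110686496177207, 173040) ≈ -6.3966e+8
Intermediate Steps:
s = Rational(-3, 16150) (s = Mul(-9, Pow(Mul(-255, -190), -1)) = Mul(-9, Pow(48450, -1)) = Mul(-9, Rational(1, 48450)) = Rational(-3, 16150) ≈ -0.00018576)
Add(Mul(291069, Pow(Add(l, Mul(-1, Function('R')(188))), -1)), Mul(Add(-36707, 155529), Pow(s, -1))) = Add(Mul(291069, Pow(Add(-57492, Mul(-1, 188)), -1)), Mul(Add(-36707, 155529), Pow(Rational(-3, 16150), -1))) = Add(Mul(291069, Pow(Add(-57492, -188), -1)), Mul(118822, Rational(-16150, 3))) = Add(Mul(291069, Pow(-57680, -1)), Rational(-1918975300, 3)) = Add(Mul(291069, Rational(-1, 57680)), Rational(-1918975300, 3)) = Add(Rational(-291069, 57680), Rational(-1918975300, 3)) = Rational(-110686496177207, 173040)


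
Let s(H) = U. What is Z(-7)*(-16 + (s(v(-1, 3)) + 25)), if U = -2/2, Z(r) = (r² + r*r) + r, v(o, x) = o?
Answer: 728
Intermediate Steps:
Z(r) = r + 2*r² (Z(r) = (r² + r²) + r = 2*r² + r = r + 2*r²)
U = -1 (U = -2*½ = -1)
s(H) = -1
Z(-7)*(-16 + (s(v(-1, 3)) + 25)) = (-7*(1 + 2*(-7)))*(-16 + (-1 + 25)) = (-7*(1 - 14))*(-16 + 24) = -7*(-13)*8 = 91*8 = 728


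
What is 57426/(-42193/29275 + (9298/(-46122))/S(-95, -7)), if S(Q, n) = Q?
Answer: -368304657968925/9230011396 ≈ -39903.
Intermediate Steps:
57426/(-42193/29275 + (9298/(-46122))/S(-95, -7)) = 57426/(-42193/29275 + (9298/(-46122))/(-95)) = 57426/(-42193*1/29275 + (9298*(-1/46122))*(-1/95)) = 57426/(-42193/29275 - 4649/23061*(-1/95)) = 57426/(-42193/29275 + 4649/2190795) = 57426/(-18460022792/12827104725) = 57426*(-12827104725/18460022792) = -368304657968925/9230011396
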